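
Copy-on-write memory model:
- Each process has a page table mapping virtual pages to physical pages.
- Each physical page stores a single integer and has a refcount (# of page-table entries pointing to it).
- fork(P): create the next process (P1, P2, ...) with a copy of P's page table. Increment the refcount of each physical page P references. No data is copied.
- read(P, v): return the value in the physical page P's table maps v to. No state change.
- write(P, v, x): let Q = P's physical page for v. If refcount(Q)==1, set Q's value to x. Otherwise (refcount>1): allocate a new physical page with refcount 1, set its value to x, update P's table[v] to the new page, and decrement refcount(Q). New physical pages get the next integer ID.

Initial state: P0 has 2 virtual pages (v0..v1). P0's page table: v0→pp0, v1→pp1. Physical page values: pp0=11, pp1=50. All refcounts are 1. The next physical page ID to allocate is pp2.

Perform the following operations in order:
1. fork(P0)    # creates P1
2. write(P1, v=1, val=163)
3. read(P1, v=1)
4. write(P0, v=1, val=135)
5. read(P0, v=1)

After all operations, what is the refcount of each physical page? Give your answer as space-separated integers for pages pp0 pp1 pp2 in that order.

Answer: 2 1 1

Derivation:
Op 1: fork(P0) -> P1. 2 ppages; refcounts: pp0:2 pp1:2
Op 2: write(P1, v1, 163). refcount(pp1)=2>1 -> COPY to pp2. 3 ppages; refcounts: pp0:2 pp1:1 pp2:1
Op 3: read(P1, v1) -> 163. No state change.
Op 4: write(P0, v1, 135). refcount(pp1)=1 -> write in place. 3 ppages; refcounts: pp0:2 pp1:1 pp2:1
Op 5: read(P0, v1) -> 135. No state change.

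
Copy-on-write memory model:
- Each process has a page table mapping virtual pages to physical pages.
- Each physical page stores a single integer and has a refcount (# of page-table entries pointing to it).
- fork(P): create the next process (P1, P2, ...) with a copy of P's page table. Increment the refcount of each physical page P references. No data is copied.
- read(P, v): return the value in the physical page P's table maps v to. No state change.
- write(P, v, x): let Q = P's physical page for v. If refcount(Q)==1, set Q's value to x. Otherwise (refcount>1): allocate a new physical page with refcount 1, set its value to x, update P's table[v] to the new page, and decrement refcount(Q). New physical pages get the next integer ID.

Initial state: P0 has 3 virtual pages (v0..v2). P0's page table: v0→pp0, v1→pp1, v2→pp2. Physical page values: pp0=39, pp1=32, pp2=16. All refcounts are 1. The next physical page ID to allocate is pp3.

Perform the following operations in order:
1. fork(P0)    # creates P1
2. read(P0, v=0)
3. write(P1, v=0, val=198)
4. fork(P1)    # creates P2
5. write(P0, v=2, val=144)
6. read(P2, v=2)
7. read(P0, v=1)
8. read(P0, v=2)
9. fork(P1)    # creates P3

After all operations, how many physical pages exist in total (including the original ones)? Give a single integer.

Op 1: fork(P0) -> P1. 3 ppages; refcounts: pp0:2 pp1:2 pp2:2
Op 2: read(P0, v0) -> 39. No state change.
Op 3: write(P1, v0, 198). refcount(pp0)=2>1 -> COPY to pp3. 4 ppages; refcounts: pp0:1 pp1:2 pp2:2 pp3:1
Op 4: fork(P1) -> P2. 4 ppages; refcounts: pp0:1 pp1:3 pp2:3 pp3:2
Op 5: write(P0, v2, 144). refcount(pp2)=3>1 -> COPY to pp4. 5 ppages; refcounts: pp0:1 pp1:3 pp2:2 pp3:2 pp4:1
Op 6: read(P2, v2) -> 16. No state change.
Op 7: read(P0, v1) -> 32. No state change.
Op 8: read(P0, v2) -> 144. No state change.
Op 9: fork(P1) -> P3. 5 ppages; refcounts: pp0:1 pp1:4 pp2:3 pp3:3 pp4:1

Answer: 5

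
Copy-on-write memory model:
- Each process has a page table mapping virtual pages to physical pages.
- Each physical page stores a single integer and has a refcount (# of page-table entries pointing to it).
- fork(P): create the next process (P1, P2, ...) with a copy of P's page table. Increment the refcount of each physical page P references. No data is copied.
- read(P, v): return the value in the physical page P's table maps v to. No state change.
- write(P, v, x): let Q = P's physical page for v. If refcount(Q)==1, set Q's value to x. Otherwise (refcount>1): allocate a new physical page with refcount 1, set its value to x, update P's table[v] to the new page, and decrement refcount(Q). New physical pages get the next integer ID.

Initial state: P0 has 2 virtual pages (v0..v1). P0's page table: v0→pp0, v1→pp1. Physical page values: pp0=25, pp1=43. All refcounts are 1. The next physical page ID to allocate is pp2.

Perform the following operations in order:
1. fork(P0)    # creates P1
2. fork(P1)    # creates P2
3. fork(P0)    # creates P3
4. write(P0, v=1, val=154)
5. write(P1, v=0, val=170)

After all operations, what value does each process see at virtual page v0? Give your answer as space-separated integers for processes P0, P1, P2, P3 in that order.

Op 1: fork(P0) -> P1. 2 ppages; refcounts: pp0:2 pp1:2
Op 2: fork(P1) -> P2. 2 ppages; refcounts: pp0:3 pp1:3
Op 3: fork(P0) -> P3. 2 ppages; refcounts: pp0:4 pp1:4
Op 4: write(P0, v1, 154). refcount(pp1)=4>1 -> COPY to pp2. 3 ppages; refcounts: pp0:4 pp1:3 pp2:1
Op 5: write(P1, v0, 170). refcount(pp0)=4>1 -> COPY to pp3. 4 ppages; refcounts: pp0:3 pp1:3 pp2:1 pp3:1
P0: v0 -> pp0 = 25
P1: v0 -> pp3 = 170
P2: v0 -> pp0 = 25
P3: v0 -> pp0 = 25

Answer: 25 170 25 25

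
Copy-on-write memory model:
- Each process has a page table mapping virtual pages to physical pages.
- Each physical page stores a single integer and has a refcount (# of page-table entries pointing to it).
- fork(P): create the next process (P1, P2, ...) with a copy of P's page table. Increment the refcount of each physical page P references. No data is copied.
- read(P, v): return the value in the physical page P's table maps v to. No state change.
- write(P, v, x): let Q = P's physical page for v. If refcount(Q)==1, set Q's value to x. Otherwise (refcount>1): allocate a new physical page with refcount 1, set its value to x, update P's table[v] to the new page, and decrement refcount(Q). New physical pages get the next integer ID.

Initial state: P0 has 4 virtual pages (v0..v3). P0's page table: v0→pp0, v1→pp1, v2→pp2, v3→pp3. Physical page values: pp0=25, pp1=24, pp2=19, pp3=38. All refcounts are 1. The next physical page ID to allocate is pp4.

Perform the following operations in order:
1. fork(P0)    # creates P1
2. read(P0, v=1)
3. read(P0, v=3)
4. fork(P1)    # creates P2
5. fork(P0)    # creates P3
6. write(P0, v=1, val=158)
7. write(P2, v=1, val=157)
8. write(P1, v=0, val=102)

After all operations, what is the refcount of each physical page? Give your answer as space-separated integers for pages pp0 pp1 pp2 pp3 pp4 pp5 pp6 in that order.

Answer: 3 2 4 4 1 1 1

Derivation:
Op 1: fork(P0) -> P1. 4 ppages; refcounts: pp0:2 pp1:2 pp2:2 pp3:2
Op 2: read(P0, v1) -> 24. No state change.
Op 3: read(P0, v3) -> 38. No state change.
Op 4: fork(P1) -> P2. 4 ppages; refcounts: pp0:3 pp1:3 pp2:3 pp3:3
Op 5: fork(P0) -> P3. 4 ppages; refcounts: pp0:4 pp1:4 pp2:4 pp3:4
Op 6: write(P0, v1, 158). refcount(pp1)=4>1 -> COPY to pp4. 5 ppages; refcounts: pp0:4 pp1:3 pp2:4 pp3:4 pp4:1
Op 7: write(P2, v1, 157). refcount(pp1)=3>1 -> COPY to pp5. 6 ppages; refcounts: pp0:4 pp1:2 pp2:4 pp3:4 pp4:1 pp5:1
Op 8: write(P1, v0, 102). refcount(pp0)=4>1 -> COPY to pp6. 7 ppages; refcounts: pp0:3 pp1:2 pp2:4 pp3:4 pp4:1 pp5:1 pp6:1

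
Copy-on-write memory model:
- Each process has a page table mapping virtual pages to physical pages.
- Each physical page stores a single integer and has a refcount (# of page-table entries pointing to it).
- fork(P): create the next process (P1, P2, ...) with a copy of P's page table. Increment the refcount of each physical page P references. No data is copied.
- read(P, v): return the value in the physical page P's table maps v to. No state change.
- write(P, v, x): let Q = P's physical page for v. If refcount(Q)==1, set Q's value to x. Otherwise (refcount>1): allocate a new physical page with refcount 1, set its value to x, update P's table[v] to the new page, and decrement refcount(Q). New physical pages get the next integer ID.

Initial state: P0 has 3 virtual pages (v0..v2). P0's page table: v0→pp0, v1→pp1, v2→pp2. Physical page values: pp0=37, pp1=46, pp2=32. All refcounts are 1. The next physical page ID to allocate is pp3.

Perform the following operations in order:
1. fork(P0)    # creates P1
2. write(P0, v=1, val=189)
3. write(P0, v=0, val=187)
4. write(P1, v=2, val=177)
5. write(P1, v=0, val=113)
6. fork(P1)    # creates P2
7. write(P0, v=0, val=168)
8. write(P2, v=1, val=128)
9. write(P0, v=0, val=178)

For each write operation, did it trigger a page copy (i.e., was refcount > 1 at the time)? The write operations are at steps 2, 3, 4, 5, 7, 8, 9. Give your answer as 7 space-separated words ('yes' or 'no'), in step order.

Op 1: fork(P0) -> P1. 3 ppages; refcounts: pp0:2 pp1:2 pp2:2
Op 2: write(P0, v1, 189). refcount(pp1)=2>1 -> COPY to pp3. 4 ppages; refcounts: pp0:2 pp1:1 pp2:2 pp3:1
Op 3: write(P0, v0, 187). refcount(pp0)=2>1 -> COPY to pp4. 5 ppages; refcounts: pp0:1 pp1:1 pp2:2 pp3:1 pp4:1
Op 4: write(P1, v2, 177). refcount(pp2)=2>1 -> COPY to pp5. 6 ppages; refcounts: pp0:1 pp1:1 pp2:1 pp3:1 pp4:1 pp5:1
Op 5: write(P1, v0, 113). refcount(pp0)=1 -> write in place. 6 ppages; refcounts: pp0:1 pp1:1 pp2:1 pp3:1 pp4:1 pp5:1
Op 6: fork(P1) -> P2. 6 ppages; refcounts: pp0:2 pp1:2 pp2:1 pp3:1 pp4:1 pp5:2
Op 7: write(P0, v0, 168). refcount(pp4)=1 -> write in place. 6 ppages; refcounts: pp0:2 pp1:2 pp2:1 pp3:1 pp4:1 pp5:2
Op 8: write(P2, v1, 128). refcount(pp1)=2>1 -> COPY to pp6. 7 ppages; refcounts: pp0:2 pp1:1 pp2:1 pp3:1 pp4:1 pp5:2 pp6:1
Op 9: write(P0, v0, 178). refcount(pp4)=1 -> write in place. 7 ppages; refcounts: pp0:2 pp1:1 pp2:1 pp3:1 pp4:1 pp5:2 pp6:1

yes yes yes no no yes no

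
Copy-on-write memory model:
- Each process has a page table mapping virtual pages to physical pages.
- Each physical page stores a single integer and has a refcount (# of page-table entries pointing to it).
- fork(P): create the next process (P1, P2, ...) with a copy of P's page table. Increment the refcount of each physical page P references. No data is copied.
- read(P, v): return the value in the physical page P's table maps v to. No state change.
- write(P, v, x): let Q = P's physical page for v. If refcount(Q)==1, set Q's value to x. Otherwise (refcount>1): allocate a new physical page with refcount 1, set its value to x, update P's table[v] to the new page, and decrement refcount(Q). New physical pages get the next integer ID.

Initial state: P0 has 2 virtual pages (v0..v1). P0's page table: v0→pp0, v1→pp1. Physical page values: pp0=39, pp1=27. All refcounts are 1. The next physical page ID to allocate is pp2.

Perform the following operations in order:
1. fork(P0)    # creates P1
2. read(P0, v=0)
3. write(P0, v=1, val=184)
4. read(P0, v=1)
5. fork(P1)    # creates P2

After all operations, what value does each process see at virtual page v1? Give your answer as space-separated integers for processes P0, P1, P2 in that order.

Op 1: fork(P0) -> P1. 2 ppages; refcounts: pp0:2 pp1:2
Op 2: read(P0, v0) -> 39. No state change.
Op 3: write(P0, v1, 184). refcount(pp1)=2>1 -> COPY to pp2. 3 ppages; refcounts: pp0:2 pp1:1 pp2:1
Op 4: read(P0, v1) -> 184. No state change.
Op 5: fork(P1) -> P2. 3 ppages; refcounts: pp0:3 pp1:2 pp2:1
P0: v1 -> pp2 = 184
P1: v1 -> pp1 = 27
P2: v1 -> pp1 = 27

Answer: 184 27 27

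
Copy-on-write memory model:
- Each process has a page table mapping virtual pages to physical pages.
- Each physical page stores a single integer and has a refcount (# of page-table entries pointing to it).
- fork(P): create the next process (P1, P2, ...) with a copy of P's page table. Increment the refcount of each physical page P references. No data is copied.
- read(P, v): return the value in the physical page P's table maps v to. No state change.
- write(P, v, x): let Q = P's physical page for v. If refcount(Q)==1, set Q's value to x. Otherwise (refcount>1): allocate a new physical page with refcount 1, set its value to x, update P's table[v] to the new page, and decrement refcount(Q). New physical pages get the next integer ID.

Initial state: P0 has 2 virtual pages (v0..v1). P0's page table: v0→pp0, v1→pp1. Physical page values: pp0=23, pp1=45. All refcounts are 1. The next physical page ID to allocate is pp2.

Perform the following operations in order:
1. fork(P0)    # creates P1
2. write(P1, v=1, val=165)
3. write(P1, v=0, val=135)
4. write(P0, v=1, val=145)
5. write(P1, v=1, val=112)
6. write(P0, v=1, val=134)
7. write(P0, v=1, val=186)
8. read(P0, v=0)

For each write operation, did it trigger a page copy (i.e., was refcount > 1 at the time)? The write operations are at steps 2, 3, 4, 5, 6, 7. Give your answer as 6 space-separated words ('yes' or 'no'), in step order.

Op 1: fork(P0) -> P1. 2 ppages; refcounts: pp0:2 pp1:2
Op 2: write(P1, v1, 165). refcount(pp1)=2>1 -> COPY to pp2. 3 ppages; refcounts: pp0:2 pp1:1 pp2:1
Op 3: write(P1, v0, 135). refcount(pp0)=2>1 -> COPY to pp3. 4 ppages; refcounts: pp0:1 pp1:1 pp2:1 pp3:1
Op 4: write(P0, v1, 145). refcount(pp1)=1 -> write in place. 4 ppages; refcounts: pp0:1 pp1:1 pp2:1 pp3:1
Op 5: write(P1, v1, 112). refcount(pp2)=1 -> write in place. 4 ppages; refcounts: pp0:1 pp1:1 pp2:1 pp3:1
Op 6: write(P0, v1, 134). refcount(pp1)=1 -> write in place. 4 ppages; refcounts: pp0:1 pp1:1 pp2:1 pp3:1
Op 7: write(P0, v1, 186). refcount(pp1)=1 -> write in place. 4 ppages; refcounts: pp0:1 pp1:1 pp2:1 pp3:1
Op 8: read(P0, v0) -> 23. No state change.

yes yes no no no no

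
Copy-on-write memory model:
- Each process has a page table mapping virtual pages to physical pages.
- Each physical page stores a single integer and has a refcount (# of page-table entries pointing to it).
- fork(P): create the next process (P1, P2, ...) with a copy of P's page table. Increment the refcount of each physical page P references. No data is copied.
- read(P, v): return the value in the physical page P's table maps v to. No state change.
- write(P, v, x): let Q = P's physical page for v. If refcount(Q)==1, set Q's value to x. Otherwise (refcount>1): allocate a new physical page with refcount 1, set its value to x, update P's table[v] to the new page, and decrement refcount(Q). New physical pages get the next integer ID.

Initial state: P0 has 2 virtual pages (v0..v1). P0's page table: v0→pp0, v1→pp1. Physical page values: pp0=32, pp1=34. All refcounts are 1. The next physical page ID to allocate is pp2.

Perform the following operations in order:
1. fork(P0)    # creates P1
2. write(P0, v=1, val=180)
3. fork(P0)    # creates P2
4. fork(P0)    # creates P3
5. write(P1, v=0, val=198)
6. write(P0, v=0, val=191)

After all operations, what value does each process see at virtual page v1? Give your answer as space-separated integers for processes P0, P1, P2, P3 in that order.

Op 1: fork(P0) -> P1. 2 ppages; refcounts: pp0:2 pp1:2
Op 2: write(P0, v1, 180). refcount(pp1)=2>1 -> COPY to pp2. 3 ppages; refcounts: pp0:2 pp1:1 pp2:1
Op 3: fork(P0) -> P2. 3 ppages; refcounts: pp0:3 pp1:1 pp2:2
Op 4: fork(P0) -> P3. 3 ppages; refcounts: pp0:4 pp1:1 pp2:3
Op 5: write(P1, v0, 198). refcount(pp0)=4>1 -> COPY to pp3. 4 ppages; refcounts: pp0:3 pp1:1 pp2:3 pp3:1
Op 6: write(P0, v0, 191). refcount(pp0)=3>1 -> COPY to pp4. 5 ppages; refcounts: pp0:2 pp1:1 pp2:3 pp3:1 pp4:1
P0: v1 -> pp2 = 180
P1: v1 -> pp1 = 34
P2: v1 -> pp2 = 180
P3: v1 -> pp2 = 180

Answer: 180 34 180 180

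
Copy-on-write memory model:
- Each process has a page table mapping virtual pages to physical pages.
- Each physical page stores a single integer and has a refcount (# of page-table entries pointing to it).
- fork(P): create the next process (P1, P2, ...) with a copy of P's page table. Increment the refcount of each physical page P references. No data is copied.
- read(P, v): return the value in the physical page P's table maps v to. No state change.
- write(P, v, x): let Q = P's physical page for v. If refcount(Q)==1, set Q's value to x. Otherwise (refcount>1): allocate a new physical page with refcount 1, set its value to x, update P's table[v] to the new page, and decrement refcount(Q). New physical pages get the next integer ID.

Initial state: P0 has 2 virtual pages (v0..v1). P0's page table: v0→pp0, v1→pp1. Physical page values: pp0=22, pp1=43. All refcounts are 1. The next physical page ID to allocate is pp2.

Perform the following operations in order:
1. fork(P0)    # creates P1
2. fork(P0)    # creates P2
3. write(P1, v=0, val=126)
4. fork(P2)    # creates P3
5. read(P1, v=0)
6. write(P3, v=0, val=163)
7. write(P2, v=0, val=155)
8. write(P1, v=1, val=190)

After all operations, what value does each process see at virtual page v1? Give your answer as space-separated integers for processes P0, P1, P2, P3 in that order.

Op 1: fork(P0) -> P1. 2 ppages; refcounts: pp0:2 pp1:2
Op 2: fork(P0) -> P2. 2 ppages; refcounts: pp0:3 pp1:3
Op 3: write(P1, v0, 126). refcount(pp0)=3>1 -> COPY to pp2. 3 ppages; refcounts: pp0:2 pp1:3 pp2:1
Op 4: fork(P2) -> P3. 3 ppages; refcounts: pp0:3 pp1:4 pp2:1
Op 5: read(P1, v0) -> 126. No state change.
Op 6: write(P3, v0, 163). refcount(pp0)=3>1 -> COPY to pp3. 4 ppages; refcounts: pp0:2 pp1:4 pp2:1 pp3:1
Op 7: write(P2, v0, 155). refcount(pp0)=2>1 -> COPY to pp4. 5 ppages; refcounts: pp0:1 pp1:4 pp2:1 pp3:1 pp4:1
Op 8: write(P1, v1, 190). refcount(pp1)=4>1 -> COPY to pp5. 6 ppages; refcounts: pp0:1 pp1:3 pp2:1 pp3:1 pp4:1 pp5:1
P0: v1 -> pp1 = 43
P1: v1 -> pp5 = 190
P2: v1 -> pp1 = 43
P3: v1 -> pp1 = 43

Answer: 43 190 43 43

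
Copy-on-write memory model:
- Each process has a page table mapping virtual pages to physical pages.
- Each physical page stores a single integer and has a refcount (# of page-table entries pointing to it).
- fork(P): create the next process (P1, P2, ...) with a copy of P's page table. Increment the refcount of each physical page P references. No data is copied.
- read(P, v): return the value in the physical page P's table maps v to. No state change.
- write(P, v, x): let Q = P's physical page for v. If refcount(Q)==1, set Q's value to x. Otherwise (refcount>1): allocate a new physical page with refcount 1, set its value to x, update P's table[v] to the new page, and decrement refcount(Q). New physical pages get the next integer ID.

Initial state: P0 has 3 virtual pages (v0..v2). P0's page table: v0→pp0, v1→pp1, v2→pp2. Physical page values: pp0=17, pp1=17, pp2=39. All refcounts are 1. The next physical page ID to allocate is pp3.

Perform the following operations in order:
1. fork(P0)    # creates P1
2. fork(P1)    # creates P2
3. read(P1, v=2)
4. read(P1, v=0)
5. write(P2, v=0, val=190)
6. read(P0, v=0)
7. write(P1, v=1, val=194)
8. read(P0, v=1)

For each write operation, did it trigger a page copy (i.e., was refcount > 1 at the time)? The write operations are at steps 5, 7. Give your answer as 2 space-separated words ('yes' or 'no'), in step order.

Op 1: fork(P0) -> P1. 3 ppages; refcounts: pp0:2 pp1:2 pp2:2
Op 2: fork(P1) -> P2. 3 ppages; refcounts: pp0:3 pp1:3 pp2:3
Op 3: read(P1, v2) -> 39. No state change.
Op 4: read(P1, v0) -> 17. No state change.
Op 5: write(P2, v0, 190). refcount(pp0)=3>1 -> COPY to pp3. 4 ppages; refcounts: pp0:2 pp1:3 pp2:3 pp3:1
Op 6: read(P0, v0) -> 17. No state change.
Op 7: write(P1, v1, 194). refcount(pp1)=3>1 -> COPY to pp4. 5 ppages; refcounts: pp0:2 pp1:2 pp2:3 pp3:1 pp4:1
Op 8: read(P0, v1) -> 17. No state change.

yes yes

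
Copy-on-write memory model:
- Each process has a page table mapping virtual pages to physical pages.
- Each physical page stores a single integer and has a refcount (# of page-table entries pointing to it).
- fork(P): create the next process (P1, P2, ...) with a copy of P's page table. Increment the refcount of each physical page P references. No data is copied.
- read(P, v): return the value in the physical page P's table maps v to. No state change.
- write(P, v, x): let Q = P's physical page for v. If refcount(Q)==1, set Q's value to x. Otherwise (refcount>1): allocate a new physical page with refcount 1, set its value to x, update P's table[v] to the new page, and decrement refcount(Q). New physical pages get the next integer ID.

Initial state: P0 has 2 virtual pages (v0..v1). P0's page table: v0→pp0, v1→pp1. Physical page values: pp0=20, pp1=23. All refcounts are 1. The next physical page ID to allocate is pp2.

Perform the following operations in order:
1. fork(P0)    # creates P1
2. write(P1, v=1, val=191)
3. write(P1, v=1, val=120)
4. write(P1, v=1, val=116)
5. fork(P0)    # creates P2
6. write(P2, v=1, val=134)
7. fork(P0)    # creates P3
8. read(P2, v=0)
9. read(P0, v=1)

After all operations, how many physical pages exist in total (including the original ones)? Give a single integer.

Answer: 4

Derivation:
Op 1: fork(P0) -> P1. 2 ppages; refcounts: pp0:2 pp1:2
Op 2: write(P1, v1, 191). refcount(pp1)=2>1 -> COPY to pp2. 3 ppages; refcounts: pp0:2 pp1:1 pp2:1
Op 3: write(P1, v1, 120). refcount(pp2)=1 -> write in place. 3 ppages; refcounts: pp0:2 pp1:1 pp2:1
Op 4: write(P1, v1, 116). refcount(pp2)=1 -> write in place. 3 ppages; refcounts: pp0:2 pp1:1 pp2:1
Op 5: fork(P0) -> P2. 3 ppages; refcounts: pp0:3 pp1:2 pp2:1
Op 6: write(P2, v1, 134). refcount(pp1)=2>1 -> COPY to pp3. 4 ppages; refcounts: pp0:3 pp1:1 pp2:1 pp3:1
Op 7: fork(P0) -> P3. 4 ppages; refcounts: pp0:4 pp1:2 pp2:1 pp3:1
Op 8: read(P2, v0) -> 20. No state change.
Op 9: read(P0, v1) -> 23. No state change.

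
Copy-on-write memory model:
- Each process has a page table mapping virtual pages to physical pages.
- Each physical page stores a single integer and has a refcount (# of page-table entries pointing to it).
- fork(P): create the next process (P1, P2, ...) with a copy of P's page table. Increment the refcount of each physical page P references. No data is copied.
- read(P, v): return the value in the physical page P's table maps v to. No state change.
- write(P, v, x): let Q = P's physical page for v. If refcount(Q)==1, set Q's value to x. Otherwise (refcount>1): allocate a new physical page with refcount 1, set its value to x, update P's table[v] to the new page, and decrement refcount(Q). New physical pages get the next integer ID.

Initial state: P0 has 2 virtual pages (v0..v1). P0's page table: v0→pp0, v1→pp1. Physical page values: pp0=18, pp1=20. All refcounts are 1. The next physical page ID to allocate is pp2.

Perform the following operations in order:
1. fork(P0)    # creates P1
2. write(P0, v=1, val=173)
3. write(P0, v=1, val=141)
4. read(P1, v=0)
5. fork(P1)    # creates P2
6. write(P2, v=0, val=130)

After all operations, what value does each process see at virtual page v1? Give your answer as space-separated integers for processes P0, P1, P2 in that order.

Op 1: fork(P0) -> P1. 2 ppages; refcounts: pp0:2 pp1:2
Op 2: write(P0, v1, 173). refcount(pp1)=2>1 -> COPY to pp2. 3 ppages; refcounts: pp0:2 pp1:1 pp2:1
Op 3: write(P0, v1, 141). refcount(pp2)=1 -> write in place. 3 ppages; refcounts: pp0:2 pp1:1 pp2:1
Op 4: read(P1, v0) -> 18. No state change.
Op 5: fork(P1) -> P2. 3 ppages; refcounts: pp0:3 pp1:2 pp2:1
Op 6: write(P2, v0, 130). refcount(pp0)=3>1 -> COPY to pp3. 4 ppages; refcounts: pp0:2 pp1:2 pp2:1 pp3:1
P0: v1 -> pp2 = 141
P1: v1 -> pp1 = 20
P2: v1 -> pp1 = 20

Answer: 141 20 20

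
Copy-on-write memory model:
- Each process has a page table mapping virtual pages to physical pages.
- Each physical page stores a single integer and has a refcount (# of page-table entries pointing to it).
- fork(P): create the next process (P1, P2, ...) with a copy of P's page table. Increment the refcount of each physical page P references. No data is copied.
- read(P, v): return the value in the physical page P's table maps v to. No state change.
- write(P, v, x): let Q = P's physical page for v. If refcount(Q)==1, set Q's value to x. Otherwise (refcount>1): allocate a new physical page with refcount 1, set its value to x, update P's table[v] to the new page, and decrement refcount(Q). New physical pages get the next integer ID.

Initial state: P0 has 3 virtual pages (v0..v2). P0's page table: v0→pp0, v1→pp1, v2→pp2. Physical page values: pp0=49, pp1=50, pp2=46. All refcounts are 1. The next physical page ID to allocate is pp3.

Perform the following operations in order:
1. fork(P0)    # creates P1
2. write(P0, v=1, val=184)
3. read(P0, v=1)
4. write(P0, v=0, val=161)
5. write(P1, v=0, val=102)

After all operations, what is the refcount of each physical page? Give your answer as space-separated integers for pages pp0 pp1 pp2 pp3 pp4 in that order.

Answer: 1 1 2 1 1

Derivation:
Op 1: fork(P0) -> P1. 3 ppages; refcounts: pp0:2 pp1:2 pp2:2
Op 2: write(P0, v1, 184). refcount(pp1)=2>1 -> COPY to pp3. 4 ppages; refcounts: pp0:2 pp1:1 pp2:2 pp3:1
Op 3: read(P0, v1) -> 184. No state change.
Op 4: write(P0, v0, 161). refcount(pp0)=2>1 -> COPY to pp4. 5 ppages; refcounts: pp0:1 pp1:1 pp2:2 pp3:1 pp4:1
Op 5: write(P1, v0, 102). refcount(pp0)=1 -> write in place. 5 ppages; refcounts: pp0:1 pp1:1 pp2:2 pp3:1 pp4:1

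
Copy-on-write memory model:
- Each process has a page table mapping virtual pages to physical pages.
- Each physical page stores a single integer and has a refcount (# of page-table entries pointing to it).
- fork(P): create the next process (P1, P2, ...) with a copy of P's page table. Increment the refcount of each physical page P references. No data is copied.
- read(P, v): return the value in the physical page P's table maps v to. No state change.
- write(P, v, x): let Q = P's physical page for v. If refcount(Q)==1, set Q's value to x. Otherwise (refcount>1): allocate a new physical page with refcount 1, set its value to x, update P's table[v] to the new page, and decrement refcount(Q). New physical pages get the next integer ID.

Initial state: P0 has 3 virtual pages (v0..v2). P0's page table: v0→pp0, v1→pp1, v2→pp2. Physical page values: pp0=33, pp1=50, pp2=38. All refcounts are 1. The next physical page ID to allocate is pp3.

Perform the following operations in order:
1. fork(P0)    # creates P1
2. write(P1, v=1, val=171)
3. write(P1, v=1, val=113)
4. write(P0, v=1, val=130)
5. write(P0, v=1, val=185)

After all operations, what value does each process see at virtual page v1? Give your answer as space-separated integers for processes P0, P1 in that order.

Op 1: fork(P0) -> P1. 3 ppages; refcounts: pp0:2 pp1:2 pp2:2
Op 2: write(P1, v1, 171). refcount(pp1)=2>1 -> COPY to pp3. 4 ppages; refcounts: pp0:2 pp1:1 pp2:2 pp3:1
Op 3: write(P1, v1, 113). refcount(pp3)=1 -> write in place. 4 ppages; refcounts: pp0:2 pp1:1 pp2:2 pp3:1
Op 4: write(P0, v1, 130). refcount(pp1)=1 -> write in place. 4 ppages; refcounts: pp0:2 pp1:1 pp2:2 pp3:1
Op 5: write(P0, v1, 185). refcount(pp1)=1 -> write in place. 4 ppages; refcounts: pp0:2 pp1:1 pp2:2 pp3:1
P0: v1 -> pp1 = 185
P1: v1 -> pp3 = 113

Answer: 185 113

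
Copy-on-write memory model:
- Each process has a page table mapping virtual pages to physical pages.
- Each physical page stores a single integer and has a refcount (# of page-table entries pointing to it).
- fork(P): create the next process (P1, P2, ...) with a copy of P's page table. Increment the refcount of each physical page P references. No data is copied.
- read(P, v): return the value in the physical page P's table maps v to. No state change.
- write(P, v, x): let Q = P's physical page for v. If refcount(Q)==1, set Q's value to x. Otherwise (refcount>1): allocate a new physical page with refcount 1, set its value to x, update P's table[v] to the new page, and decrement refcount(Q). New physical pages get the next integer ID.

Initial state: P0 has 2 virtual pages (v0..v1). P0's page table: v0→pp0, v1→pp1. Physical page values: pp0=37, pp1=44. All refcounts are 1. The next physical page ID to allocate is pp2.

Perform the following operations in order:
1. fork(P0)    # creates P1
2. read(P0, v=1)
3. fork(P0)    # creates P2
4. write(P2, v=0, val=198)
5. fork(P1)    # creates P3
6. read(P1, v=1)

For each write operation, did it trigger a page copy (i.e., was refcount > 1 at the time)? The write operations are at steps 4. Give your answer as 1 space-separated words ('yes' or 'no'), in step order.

Op 1: fork(P0) -> P1. 2 ppages; refcounts: pp0:2 pp1:2
Op 2: read(P0, v1) -> 44. No state change.
Op 3: fork(P0) -> P2. 2 ppages; refcounts: pp0:3 pp1:3
Op 4: write(P2, v0, 198). refcount(pp0)=3>1 -> COPY to pp2. 3 ppages; refcounts: pp0:2 pp1:3 pp2:1
Op 5: fork(P1) -> P3. 3 ppages; refcounts: pp0:3 pp1:4 pp2:1
Op 6: read(P1, v1) -> 44. No state change.

yes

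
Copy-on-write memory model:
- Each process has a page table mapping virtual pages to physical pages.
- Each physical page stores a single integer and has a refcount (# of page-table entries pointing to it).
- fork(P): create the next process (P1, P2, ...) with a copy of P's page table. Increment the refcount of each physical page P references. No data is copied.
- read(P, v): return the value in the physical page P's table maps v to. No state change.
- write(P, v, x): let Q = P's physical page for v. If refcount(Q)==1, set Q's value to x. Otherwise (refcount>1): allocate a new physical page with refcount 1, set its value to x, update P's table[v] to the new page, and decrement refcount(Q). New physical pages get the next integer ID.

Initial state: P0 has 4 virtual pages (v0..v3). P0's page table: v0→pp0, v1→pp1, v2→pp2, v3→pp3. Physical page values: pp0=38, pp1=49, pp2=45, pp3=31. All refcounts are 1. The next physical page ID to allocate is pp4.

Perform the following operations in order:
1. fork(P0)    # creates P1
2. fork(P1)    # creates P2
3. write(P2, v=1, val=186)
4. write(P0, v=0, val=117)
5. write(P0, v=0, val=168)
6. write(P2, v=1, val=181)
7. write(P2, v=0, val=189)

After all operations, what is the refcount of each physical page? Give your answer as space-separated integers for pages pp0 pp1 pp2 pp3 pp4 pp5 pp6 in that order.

Op 1: fork(P0) -> P1. 4 ppages; refcounts: pp0:2 pp1:2 pp2:2 pp3:2
Op 2: fork(P1) -> P2. 4 ppages; refcounts: pp0:3 pp1:3 pp2:3 pp3:3
Op 3: write(P2, v1, 186). refcount(pp1)=3>1 -> COPY to pp4. 5 ppages; refcounts: pp0:3 pp1:2 pp2:3 pp3:3 pp4:1
Op 4: write(P0, v0, 117). refcount(pp0)=3>1 -> COPY to pp5. 6 ppages; refcounts: pp0:2 pp1:2 pp2:3 pp3:3 pp4:1 pp5:1
Op 5: write(P0, v0, 168). refcount(pp5)=1 -> write in place. 6 ppages; refcounts: pp0:2 pp1:2 pp2:3 pp3:3 pp4:1 pp5:1
Op 6: write(P2, v1, 181). refcount(pp4)=1 -> write in place. 6 ppages; refcounts: pp0:2 pp1:2 pp2:3 pp3:3 pp4:1 pp5:1
Op 7: write(P2, v0, 189). refcount(pp0)=2>1 -> COPY to pp6. 7 ppages; refcounts: pp0:1 pp1:2 pp2:3 pp3:3 pp4:1 pp5:1 pp6:1

Answer: 1 2 3 3 1 1 1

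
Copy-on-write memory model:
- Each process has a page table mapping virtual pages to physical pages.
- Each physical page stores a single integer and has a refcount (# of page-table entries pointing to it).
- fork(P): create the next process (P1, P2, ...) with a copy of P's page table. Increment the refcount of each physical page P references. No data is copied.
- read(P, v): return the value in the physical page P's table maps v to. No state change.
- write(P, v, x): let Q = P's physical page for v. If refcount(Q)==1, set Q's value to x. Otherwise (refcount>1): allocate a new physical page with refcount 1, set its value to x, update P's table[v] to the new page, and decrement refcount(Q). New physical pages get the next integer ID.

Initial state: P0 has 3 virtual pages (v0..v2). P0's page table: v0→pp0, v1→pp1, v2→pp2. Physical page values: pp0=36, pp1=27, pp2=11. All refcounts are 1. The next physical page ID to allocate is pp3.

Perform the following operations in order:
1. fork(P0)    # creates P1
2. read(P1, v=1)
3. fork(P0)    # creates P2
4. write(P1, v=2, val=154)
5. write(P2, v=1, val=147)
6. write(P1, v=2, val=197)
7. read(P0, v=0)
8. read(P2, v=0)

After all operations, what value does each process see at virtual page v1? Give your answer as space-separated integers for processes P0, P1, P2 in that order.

Answer: 27 27 147

Derivation:
Op 1: fork(P0) -> P1. 3 ppages; refcounts: pp0:2 pp1:2 pp2:2
Op 2: read(P1, v1) -> 27. No state change.
Op 3: fork(P0) -> P2. 3 ppages; refcounts: pp0:3 pp1:3 pp2:3
Op 4: write(P1, v2, 154). refcount(pp2)=3>1 -> COPY to pp3. 4 ppages; refcounts: pp0:3 pp1:3 pp2:2 pp3:1
Op 5: write(P2, v1, 147). refcount(pp1)=3>1 -> COPY to pp4. 5 ppages; refcounts: pp0:3 pp1:2 pp2:2 pp3:1 pp4:1
Op 6: write(P1, v2, 197). refcount(pp3)=1 -> write in place. 5 ppages; refcounts: pp0:3 pp1:2 pp2:2 pp3:1 pp4:1
Op 7: read(P0, v0) -> 36. No state change.
Op 8: read(P2, v0) -> 36. No state change.
P0: v1 -> pp1 = 27
P1: v1 -> pp1 = 27
P2: v1 -> pp4 = 147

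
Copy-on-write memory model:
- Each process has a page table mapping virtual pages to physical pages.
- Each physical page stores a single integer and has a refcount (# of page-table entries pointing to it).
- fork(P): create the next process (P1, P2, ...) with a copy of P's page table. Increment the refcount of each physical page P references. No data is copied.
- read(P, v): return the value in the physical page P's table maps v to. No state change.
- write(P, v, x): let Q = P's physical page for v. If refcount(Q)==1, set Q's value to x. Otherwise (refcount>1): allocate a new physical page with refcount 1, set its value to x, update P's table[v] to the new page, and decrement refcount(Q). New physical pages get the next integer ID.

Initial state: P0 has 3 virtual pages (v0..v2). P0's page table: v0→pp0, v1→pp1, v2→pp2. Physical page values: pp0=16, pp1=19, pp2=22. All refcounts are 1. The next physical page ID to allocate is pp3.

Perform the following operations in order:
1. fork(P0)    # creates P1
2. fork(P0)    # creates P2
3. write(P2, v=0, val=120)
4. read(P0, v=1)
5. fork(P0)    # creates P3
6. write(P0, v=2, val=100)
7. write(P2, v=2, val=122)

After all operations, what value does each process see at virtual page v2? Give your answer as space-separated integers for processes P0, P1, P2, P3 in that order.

Answer: 100 22 122 22

Derivation:
Op 1: fork(P0) -> P1. 3 ppages; refcounts: pp0:2 pp1:2 pp2:2
Op 2: fork(P0) -> P2. 3 ppages; refcounts: pp0:3 pp1:3 pp2:3
Op 3: write(P2, v0, 120). refcount(pp0)=3>1 -> COPY to pp3. 4 ppages; refcounts: pp0:2 pp1:3 pp2:3 pp3:1
Op 4: read(P0, v1) -> 19. No state change.
Op 5: fork(P0) -> P3. 4 ppages; refcounts: pp0:3 pp1:4 pp2:4 pp3:1
Op 6: write(P0, v2, 100). refcount(pp2)=4>1 -> COPY to pp4. 5 ppages; refcounts: pp0:3 pp1:4 pp2:3 pp3:1 pp4:1
Op 7: write(P2, v2, 122). refcount(pp2)=3>1 -> COPY to pp5. 6 ppages; refcounts: pp0:3 pp1:4 pp2:2 pp3:1 pp4:1 pp5:1
P0: v2 -> pp4 = 100
P1: v2 -> pp2 = 22
P2: v2 -> pp5 = 122
P3: v2 -> pp2 = 22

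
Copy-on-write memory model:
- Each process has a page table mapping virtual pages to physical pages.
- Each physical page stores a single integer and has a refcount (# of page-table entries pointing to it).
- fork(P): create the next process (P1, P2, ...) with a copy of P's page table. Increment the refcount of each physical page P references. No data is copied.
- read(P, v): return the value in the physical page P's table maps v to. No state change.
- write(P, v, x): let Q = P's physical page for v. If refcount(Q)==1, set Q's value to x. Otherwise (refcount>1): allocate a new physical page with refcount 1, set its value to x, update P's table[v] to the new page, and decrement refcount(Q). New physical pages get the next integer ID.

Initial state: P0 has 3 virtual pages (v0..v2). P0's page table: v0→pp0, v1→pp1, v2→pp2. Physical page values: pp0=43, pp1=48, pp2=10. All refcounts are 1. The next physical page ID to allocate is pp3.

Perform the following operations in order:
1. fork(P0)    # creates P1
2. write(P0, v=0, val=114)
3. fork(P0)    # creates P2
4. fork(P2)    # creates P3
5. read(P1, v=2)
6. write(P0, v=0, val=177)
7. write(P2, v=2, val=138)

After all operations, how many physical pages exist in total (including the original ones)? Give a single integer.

Answer: 6

Derivation:
Op 1: fork(P0) -> P1. 3 ppages; refcounts: pp0:2 pp1:2 pp2:2
Op 2: write(P0, v0, 114). refcount(pp0)=2>1 -> COPY to pp3. 4 ppages; refcounts: pp0:1 pp1:2 pp2:2 pp3:1
Op 3: fork(P0) -> P2. 4 ppages; refcounts: pp0:1 pp1:3 pp2:3 pp3:2
Op 4: fork(P2) -> P3. 4 ppages; refcounts: pp0:1 pp1:4 pp2:4 pp3:3
Op 5: read(P1, v2) -> 10. No state change.
Op 6: write(P0, v0, 177). refcount(pp3)=3>1 -> COPY to pp4. 5 ppages; refcounts: pp0:1 pp1:4 pp2:4 pp3:2 pp4:1
Op 7: write(P2, v2, 138). refcount(pp2)=4>1 -> COPY to pp5. 6 ppages; refcounts: pp0:1 pp1:4 pp2:3 pp3:2 pp4:1 pp5:1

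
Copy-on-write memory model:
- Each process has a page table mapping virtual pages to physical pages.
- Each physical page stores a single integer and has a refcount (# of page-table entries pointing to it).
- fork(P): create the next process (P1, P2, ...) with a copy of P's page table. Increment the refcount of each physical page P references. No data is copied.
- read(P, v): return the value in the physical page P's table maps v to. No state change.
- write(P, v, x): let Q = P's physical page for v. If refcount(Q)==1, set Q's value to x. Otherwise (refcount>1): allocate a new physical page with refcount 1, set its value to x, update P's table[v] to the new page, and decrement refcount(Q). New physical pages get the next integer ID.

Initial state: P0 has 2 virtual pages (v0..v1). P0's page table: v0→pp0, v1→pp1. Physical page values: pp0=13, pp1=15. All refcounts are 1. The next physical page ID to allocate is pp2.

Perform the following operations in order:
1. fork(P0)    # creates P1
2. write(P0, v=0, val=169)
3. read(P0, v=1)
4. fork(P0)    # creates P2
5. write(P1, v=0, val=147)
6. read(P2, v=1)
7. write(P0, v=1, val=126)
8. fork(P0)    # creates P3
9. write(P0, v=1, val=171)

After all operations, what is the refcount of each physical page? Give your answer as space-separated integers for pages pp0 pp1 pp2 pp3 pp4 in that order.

Op 1: fork(P0) -> P1. 2 ppages; refcounts: pp0:2 pp1:2
Op 2: write(P0, v0, 169). refcount(pp0)=2>1 -> COPY to pp2. 3 ppages; refcounts: pp0:1 pp1:2 pp2:1
Op 3: read(P0, v1) -> 15. No state change.
Op 4: fork(P0) -> P2. 3 ppages; refcounts: pp0:1 pp1:3 pp2:2
Op 5: write(P1, v0, 147). refcount(pp0)=1 -> write in place. 3 ppages; refcounts: pp0:1 pp1:3 pp2:2
Op 6: read(P2, v1) -> 15. No state change.
Op 7: write(P0, v1, 126). refcount(pp1)=3>1 -> COPY to pp3. 4 ppages; refcounts: pp0:1 pp1:2 pp2:2 pp3:1
Op 8: fork(P0) -> P3. 4 ppages; refcounts: pp0:1 pp1:2 pp2:3 pp3:2
Op 9: write(P0, v1, 171). refcount(pp3)=2>1 -> COPY to pp4. 5 ppages; refcounts: pp0:1 pp1:2 pp2:3 pp3:1 pp4:1

Answer: 1 2 3 1 1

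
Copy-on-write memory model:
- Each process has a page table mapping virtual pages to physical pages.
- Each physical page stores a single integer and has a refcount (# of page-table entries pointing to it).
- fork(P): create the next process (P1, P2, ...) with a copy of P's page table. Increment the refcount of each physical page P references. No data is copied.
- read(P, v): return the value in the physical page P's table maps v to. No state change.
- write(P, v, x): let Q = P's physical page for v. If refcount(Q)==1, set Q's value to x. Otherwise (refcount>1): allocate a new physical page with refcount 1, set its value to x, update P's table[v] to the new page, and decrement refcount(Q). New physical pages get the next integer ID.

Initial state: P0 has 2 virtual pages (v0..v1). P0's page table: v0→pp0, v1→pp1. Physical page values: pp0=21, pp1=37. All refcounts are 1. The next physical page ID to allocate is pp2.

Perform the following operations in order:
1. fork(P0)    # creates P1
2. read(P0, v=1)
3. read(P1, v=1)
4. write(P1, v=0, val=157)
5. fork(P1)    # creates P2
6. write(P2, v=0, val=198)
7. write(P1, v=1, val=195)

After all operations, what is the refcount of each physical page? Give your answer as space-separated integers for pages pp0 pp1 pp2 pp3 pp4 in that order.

Op 1: fork(P0) -> P1. 2 ppages; refcounts: pp0:2 pp1:2
Op 2: read(P0, v1) -> 37. No state change.
Op 3: read(P1, v1) -> 37. No state change.
Op 4: write(P1, v0, 157). refcount(pp0)=2>1 -> COPY to pp2. 3 ppages; refcounts: pp0:1 pp1:2 pp2:1
Op 5: fork(P1) -> P2. 3 ppages; refcounts: pp0:1 pp1:3 pp2:2
Op 6: write(P2, v0, 198). refcount(pp2)=2>1 -> COPY to pp3. 4 ppages; refcounts: pp0:1 pp1:3 pp2:1 pp3:1
Op 7: write(P1, v1, 195). refcount(pp1)=3>1 -> COPY to pp4. 5 ppages; refcounts: pp0:1 pp1:2 pp2:1 pp3:1 pp4:1

Answer: 1 2 1 1 1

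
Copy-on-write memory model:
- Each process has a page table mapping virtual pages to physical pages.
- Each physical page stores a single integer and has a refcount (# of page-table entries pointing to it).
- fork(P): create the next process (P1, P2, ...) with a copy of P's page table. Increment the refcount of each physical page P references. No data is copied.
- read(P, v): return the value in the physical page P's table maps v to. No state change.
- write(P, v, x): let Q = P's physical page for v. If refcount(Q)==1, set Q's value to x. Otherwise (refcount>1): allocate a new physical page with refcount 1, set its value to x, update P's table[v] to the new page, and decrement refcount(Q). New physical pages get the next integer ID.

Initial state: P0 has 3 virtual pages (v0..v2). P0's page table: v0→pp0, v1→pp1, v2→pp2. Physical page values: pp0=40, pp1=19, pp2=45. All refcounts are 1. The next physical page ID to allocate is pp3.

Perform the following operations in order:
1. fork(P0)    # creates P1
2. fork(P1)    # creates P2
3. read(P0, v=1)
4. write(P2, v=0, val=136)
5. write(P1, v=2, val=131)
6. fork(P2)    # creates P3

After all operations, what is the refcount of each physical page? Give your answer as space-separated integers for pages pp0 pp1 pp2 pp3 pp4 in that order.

Op 1: fork(P0) -> P1. 3 ppages; refcounts: pp0:2 pp1:2 pp2:2
Op 2: fork(P1) -> P2. 3 ppages; refcounts: pp0:3 pp1:3 pp2:3
Op 3: read(P0, v1) -> 19. No state change.
Op 4: write(P2, v0, 136). refcount(pp0)=3>1 -> COPY to pp3. 4 ppages; refcounts: pp0:2 pp1:3 pp2:3 pp3:1
Op 5: write(P1, v2, 131). refcount(pp2)=3>1 -> COPY to pp4. 5 ppages; refcounts: pp0:2 pp1:3 pp2:2 pp3:1 pp4:1
Op 6: fork(P2) -> P3. 5 ppages; refcounts: pp0:2 pp1:4 pp2:3 pp3:2 pp4:1

Answer: 2 4 3 2 1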